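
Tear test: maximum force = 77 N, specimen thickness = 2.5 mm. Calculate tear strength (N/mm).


30.8 N/mm

Tear strength = force / thickness
Tear = 77 / 2.5 = 30.8 N/mm


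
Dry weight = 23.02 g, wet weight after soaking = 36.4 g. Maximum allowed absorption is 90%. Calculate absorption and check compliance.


WA = (36.4 - 23.02) / 23.02 x 100 = 58.1%
Maximum allowed: 90%
Compliant: Yes


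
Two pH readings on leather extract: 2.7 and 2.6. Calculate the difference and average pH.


Difference = |2.7 - 2.6| = 0.1
Average = (2.7 + 2.6) / 2 = 2.65


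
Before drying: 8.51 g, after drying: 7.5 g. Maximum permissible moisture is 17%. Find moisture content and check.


MC = (8.51 - 7.5) / 8.51 x 100 = 11.9%
Maximum: 17%
Acceptable: Yes


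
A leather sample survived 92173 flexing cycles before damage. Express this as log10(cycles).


log10(92173) = 4.96


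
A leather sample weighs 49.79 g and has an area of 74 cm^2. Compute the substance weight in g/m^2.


6728.4 g/m^2

Substance weight = mass / area x 10000
SW = 49.79 / 74 x 10000
SW = 6728.4 g/m^2


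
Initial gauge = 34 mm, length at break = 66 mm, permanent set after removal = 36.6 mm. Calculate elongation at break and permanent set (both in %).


Elongation at break = 94.1%
Permanent set = 7.6%

Elongation at break = (66 - 34) / 34 x 100 = 94.1%
Permanent set = (36.6 - 34) / 34 x 100 = 7.6%


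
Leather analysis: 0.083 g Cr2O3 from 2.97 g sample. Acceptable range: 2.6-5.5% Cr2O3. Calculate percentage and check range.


Cr2O3 = 2.79%
Within range: Yes


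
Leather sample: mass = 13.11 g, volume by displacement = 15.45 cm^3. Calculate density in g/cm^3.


Density = mass / volume
Density = 13.11 / 15.45 = 0.849 g/cm^3


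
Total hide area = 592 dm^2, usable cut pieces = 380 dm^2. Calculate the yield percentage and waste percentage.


Yield = 64.2%
Waste = 35.8%

Yield = 380 / 592 x 100 = 64.2%
Waste = 592 - 380 = 212 dm^2
Waste% = 100 - 64.2 = 35.8%


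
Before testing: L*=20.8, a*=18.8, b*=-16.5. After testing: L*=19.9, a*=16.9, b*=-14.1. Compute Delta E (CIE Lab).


dL = 19.9 - 20.8 = -0.9
da = 16.9 - 18.8 = -1.9
db = -14.1 - (-16.5) = 2.4
dE = sqrt((-0.9)^2 + (-1.9)^2 + (2.4)^2) = 3.19


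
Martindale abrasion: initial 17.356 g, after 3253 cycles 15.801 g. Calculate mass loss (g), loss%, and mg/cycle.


Mass loss = 1.555 g
Loss = 8.96%
Rate = 0.478 mg/cycle

Loss = 17.356 - 15.801 = 1.555 g
Loss% = 1.555 / 17.356 x 100 = 8.96%
Rate = 1.555 / 3253 x 1000 = 0.478 mg/cycle


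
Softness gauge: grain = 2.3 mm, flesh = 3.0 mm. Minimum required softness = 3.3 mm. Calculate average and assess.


Average softness = 2.65 mm
Meets requirement: No

Average = (2.3 + 3.0) / 2 = 2.65 mm
Minimum = 3.3 mm
Meets requirement: No


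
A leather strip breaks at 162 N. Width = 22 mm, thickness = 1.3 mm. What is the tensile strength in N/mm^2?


5.66 N/mm^2

Cross-sectional area = 22 x 1.3 = 28.6 mm^2
Tensile strength = 162 / 28.6 = 5.66 N/mm^2


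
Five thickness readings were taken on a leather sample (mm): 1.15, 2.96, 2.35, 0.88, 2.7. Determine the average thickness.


2.01 mm

Sum = 1.15 + 2.96 + 2.35 + 0.88 + 2.7 = 10.04
Average = 10.04 / 5 = 2.01 mm


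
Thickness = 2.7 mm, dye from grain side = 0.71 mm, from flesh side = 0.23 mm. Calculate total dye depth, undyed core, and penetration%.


Total dyed = 0.94 mm
Undyed core = 1.76 mm
Penetration = 34.8%

Total dyed = 0.71 + 0.23 = 0.94 mm
Undyed core = 2.7 - 0.94 = 1.76 mm
Penetration = 0.94 / 2.7 x 100 = 34.8%


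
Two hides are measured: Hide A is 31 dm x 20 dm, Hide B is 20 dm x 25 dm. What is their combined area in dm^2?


Hide A area = 31 x 20 = 620 dm^2
Hide B area = 20 x 25 = 500 dm^2
Total = 620 + 500 = 1120 dm^2


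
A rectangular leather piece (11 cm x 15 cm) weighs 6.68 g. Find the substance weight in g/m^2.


404.8 g/m^2


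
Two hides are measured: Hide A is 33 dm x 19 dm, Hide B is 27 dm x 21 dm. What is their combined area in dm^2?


1194 dm^2

Hide A area = 33 x 19 = 627 dm^2
Hide B area = 27 x 21 = 567 dm^2
Total = 627 + 567 = 1194 dm^2


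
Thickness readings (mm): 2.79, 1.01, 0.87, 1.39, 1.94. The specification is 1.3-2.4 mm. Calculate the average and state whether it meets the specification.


Average = 1.60 mm
Within specification: Yes

Sum = 8.00
Average = 8.00 / 5 = 1.60 mm
Specification range: 1.3 to 2.4 mm
Within spec: Yes


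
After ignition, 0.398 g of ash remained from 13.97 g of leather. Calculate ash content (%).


2.85%


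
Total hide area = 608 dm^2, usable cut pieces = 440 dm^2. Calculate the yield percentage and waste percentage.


Yield = 72.4%
Waste = 27.6%

Yield = 440 / 608 x 100 = 72.4%
Waste = 608 - 440 = 168 dm^2
Waste% = 100 - 72.4 = 27.6%


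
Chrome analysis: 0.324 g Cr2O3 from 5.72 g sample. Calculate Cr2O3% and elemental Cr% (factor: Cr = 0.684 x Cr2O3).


Cr2O3 = 5.66%
Cr = 3.87%

Cr2O3% = 0.324 / 5.72 x 100 = 5.66%
Cr% = 5.66 x 0.684 = 3.87%


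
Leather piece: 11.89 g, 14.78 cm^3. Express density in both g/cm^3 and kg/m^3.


Density = 11.89 / 14.78 = 0.804 g/cm^3
Convert: 0.804 x 1000 = 804 kg/m^3


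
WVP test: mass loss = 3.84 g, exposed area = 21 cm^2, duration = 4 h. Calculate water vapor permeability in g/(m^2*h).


WVP = mass_loss / (area x time) x 10000
WVP = 3.84 / (21 x 4) x 10000
WVP = 3.84 / 84 x 10000 = 457.14 g/(m^2*h)


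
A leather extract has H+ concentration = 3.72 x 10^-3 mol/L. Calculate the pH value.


pH = 2.43


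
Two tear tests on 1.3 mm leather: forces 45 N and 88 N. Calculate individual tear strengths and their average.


Tear 1 = 45 / 1.3 = 34.6 N/mm
Tear 2 = 88 / 1.3 = 67.7 N/mm
Average = (34.6 + 67.7) / 2 = 51.2 N/mm


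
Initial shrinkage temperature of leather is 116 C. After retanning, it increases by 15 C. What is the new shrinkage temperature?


New Ts = 116 + 15 = 131 C


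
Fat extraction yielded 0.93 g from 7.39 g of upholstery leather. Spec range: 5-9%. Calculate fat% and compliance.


Fat% = 0.93 / 7.39 x 100 = 12.6%
Spec range: 5-9%
Compliant: No


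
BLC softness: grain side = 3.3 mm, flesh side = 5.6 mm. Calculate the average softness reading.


4.45 mm


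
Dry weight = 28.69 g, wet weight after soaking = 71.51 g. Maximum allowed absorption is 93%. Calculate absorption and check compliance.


WA = (71.51 - 28.69) / 28.69 x 100 = 149.3%
Maximum allowed: 93%
Compliant: No


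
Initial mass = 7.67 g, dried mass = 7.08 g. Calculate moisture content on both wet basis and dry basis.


Moisture lost = 7.67 - 7.08 = 0.59 g
Wet basis MC = 0.59 / 7.67 x 100 = 7.7%
Dry basis MC = 0.59 / 7.08 x 100 = 8.3%


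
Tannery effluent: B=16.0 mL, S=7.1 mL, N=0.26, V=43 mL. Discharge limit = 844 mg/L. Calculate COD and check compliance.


COD = (16.0 - 7.1) x 0.26 x 8000 / 43 = 430.5 mg/L
Limit: 844 mg/L
Compliant: Yes


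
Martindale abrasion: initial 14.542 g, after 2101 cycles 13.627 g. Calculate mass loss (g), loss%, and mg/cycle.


Loss = 14.542 - 13.627 = 0.915 g
Loss% = 0.915 / 14.542 x 100 = 6.29%
Rate = 0.915 / 2101 x 1000 = 0.436 mg/cycle


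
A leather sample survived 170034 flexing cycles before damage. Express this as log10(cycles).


log10(170034) = 5.23


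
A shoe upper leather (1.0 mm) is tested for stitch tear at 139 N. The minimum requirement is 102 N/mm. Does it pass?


STS = 139.0 N/mm
Passes: Yes

STS = 139 / 1.0 = 139.0 N/mm
Minimum required: 102 N/mm
Passes: Yes


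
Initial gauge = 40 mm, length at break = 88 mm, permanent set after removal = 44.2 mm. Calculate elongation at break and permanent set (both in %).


Elongation at break = 120.0%
Permanent set = 10.5%

Elongation at break = (88 - 40) / 40 x 100 = 120.0%
Permanent set = (44.2 - 40) / 40 x 100 = 10.5%


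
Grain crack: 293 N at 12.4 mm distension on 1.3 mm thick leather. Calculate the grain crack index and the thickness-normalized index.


Crack index = 293 / 12.4 = 23.6 N/mm
Normalized = 23.6 / 1.3 = 18.2 N/mm per mm


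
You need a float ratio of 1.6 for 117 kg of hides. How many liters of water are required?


187.2 L


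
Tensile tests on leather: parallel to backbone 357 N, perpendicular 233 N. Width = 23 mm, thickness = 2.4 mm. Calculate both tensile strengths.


Area = 23 x 2.4 = 55.2 mm^2
TS (parallel) = 357 / 55.2 = 6.47 N/mm^2
TS (perpendicular) = 233 / 55.2 = 4.22 N/mm^2


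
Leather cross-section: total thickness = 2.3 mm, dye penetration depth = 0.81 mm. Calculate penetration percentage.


Penetration% = 0.81 / 2.3 x 100
Penetration = 35.2%


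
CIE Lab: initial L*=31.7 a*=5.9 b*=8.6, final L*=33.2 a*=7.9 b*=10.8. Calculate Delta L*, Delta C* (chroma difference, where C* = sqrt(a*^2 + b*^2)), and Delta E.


Delta L* = 33.2 - 31.7 = 1.5
C1* = sqrt((5.9)^2 + (8.6)^2) = 10.429
C2* = sqrt((7.9)^2 + (10.8)^2) = 13.381
Delta C* = 13.381 - 10.429 = 2.95
Delta E = sqrt((1.5)^2 + (2.0)^2 + (2.2)^2) = 3.33


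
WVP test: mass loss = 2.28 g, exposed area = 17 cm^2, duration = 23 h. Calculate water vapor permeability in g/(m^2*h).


58.31 g/(m^2*h)


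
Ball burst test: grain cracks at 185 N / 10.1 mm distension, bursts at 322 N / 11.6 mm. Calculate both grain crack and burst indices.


Crack index = 18.3 N/mm
Burst index = 27.8 N/mm


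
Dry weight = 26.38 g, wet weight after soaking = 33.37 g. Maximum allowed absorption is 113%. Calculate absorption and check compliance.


Absorption = 26.5%
Compliant: Yes


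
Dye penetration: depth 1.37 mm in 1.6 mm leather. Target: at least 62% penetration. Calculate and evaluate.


Penetration = 85.6%
Meets target: Yes


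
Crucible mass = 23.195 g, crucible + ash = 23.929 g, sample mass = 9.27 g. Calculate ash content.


Ash mass = 0.734 g
Ash content = 7.92%

Ash mass = 23.929 - 23.195 = 0.734 g
Ash% = 0.734 / 9.27 x 100 = 7.92%


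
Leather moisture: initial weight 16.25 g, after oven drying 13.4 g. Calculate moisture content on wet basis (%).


Moisture = 16.25 - 13.4 = 2.85 g
MC = 2.85 / 16.25 x 100 = 17.5%


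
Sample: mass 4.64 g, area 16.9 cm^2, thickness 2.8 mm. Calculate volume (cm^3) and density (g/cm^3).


Thickness in cm = 2.8 / 10 = 0.28 cm
Volume = 16.9 x 0.28 = 4.732 cm^3
Density = 4.64 / 4.732 = 0.981 g/cm^3


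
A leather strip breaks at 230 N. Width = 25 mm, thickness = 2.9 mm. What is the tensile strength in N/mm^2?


3.17 N/mm^2


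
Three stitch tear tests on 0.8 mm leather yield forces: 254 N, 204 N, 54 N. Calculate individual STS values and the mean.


STS1 = 254 / 0.8 = 317.5 N/mm
STS2 = 204 / 0.8 = 255.0 N/mm
STS3 = 54 / 0.8 = 67.5 N/mm
Mean = (317.5 + 255.0 + 67.5) / 3 = 213.3 N/mm


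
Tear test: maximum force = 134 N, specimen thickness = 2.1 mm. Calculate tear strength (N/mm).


63.8 N/mm

Tear strength = force / thickness
Tear = 134 / 2.1 = 63.8 N/mm


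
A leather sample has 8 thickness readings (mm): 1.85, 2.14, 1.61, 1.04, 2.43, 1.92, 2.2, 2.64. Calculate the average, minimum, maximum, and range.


Sum = 15.83
Average = 15.83 / 8 = 1.98 mm
Minimum = 1.04 mm
Maximum = 2.64 mm
Range = 2.64 - 1.04 = 1.60 mm


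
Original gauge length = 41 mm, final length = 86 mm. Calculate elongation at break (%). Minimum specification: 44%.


Elongation = 109.8%
Meets spec: Yes


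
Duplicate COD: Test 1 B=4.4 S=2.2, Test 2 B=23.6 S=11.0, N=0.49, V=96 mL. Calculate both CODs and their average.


COD1 = 89.8 mg/L
COD2 = 514.5 mg/L
Average = 302.2 mg/L

COD1 = (4.4 - 2.2) x 0.49 x 8000 / 96 = 89.8 mg/L
COD2 = (23.6 - 11.0) x 0.49 x 8000 / 96 = 514.5 mg/L
Average = (89.8 + 514.5) / 2 = 302.2 mg/L


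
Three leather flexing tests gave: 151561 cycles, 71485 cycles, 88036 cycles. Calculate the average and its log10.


Average = (151561 + 71485 + 88036) / 3 = 103694 cycles
log10(103694) = 5.02


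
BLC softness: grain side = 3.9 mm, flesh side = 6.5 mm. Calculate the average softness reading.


Average = (3.9 + 6.5) / 2
Average = 5.20 mm


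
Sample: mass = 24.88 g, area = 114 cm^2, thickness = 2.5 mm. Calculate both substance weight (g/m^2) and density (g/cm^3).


SW = 24.88 / 114 x 10000 = 2182.5 g/m^2
Volume = 114 x 2.5 / 10 = 28.50 cm^3
Density = 24.88 / 28.50 = 0.873 g/cm^3


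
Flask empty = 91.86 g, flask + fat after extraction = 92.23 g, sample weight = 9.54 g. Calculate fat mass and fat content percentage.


Fat mass = 92.23 - 91.86 = 0.37 g
Fat% = 0.37 / 9.54 x 100 = 3.9%


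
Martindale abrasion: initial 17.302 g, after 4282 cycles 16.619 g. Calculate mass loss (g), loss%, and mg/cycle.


Mass loss = 0.683 g
Loss = 3.95%
Rate = 0.160 mg/cycle

Loss = 17.302 - 16.619 = 0.683 g
Loss% = 0.683 / 17.302 x 100 = 3.95%
Rate = 0.683 / 4282 x 1000 = 0.160 mg/cycle


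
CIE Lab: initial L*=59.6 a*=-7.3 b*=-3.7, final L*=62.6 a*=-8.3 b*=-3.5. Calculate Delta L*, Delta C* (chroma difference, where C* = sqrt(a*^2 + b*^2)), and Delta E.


Delta L* = 3.0
Delta C* = 0.82
Delta E = 3.17

Delta L* = 62.6 - 59.6 = 3.0
C1* = sqrt((-7.3)^2 + (-3.7)^2) = 8.184
C2* = sqrt((-8.3)^2 + (-3.5)^2) = 9.008
Delta C* = 9.008 - 8.184 = 0.82
Delta E = sqrt((3.0)^2 + (-1.0)^2 + (0.2)^2) = 3.17


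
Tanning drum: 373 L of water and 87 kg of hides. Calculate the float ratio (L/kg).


Float ratio = water / hide weight
Ratio = 373 / 87 = 4.3


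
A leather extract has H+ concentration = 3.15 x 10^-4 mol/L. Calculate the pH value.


pH = -log10[H+]
pH = -log10(3.15 x 10^-4) = 3.50


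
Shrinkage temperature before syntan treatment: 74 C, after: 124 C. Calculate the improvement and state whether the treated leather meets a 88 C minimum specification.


Improvement = 124 - 74 = 50 C
Spec check: 124 C >= 88 C? Yes


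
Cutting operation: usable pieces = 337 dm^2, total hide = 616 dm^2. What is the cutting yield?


54.7%

Yield = usable / total x 100
Yield = 337 / 616 x 100 = 54.7%


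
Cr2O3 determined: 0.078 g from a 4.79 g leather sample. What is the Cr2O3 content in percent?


1.63%


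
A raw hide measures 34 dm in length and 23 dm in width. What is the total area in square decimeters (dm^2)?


Area = length x width
Area = 34 x 23 = 782 dm^2


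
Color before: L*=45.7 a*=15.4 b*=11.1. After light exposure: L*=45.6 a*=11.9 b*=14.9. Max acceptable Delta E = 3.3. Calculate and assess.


Delta E = 5.17
Passes: No

dL = -0.1, da = -3.5, db = 3.8
dE = sqrt((-0.1)^2 + (-3.5)^2 + (3.8)^2) = 5.17
Max = 3.3
Passes: No


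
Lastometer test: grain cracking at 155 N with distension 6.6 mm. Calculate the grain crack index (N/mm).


23.5 N/mm

Grain crack index = force / distension
Index = 155 / 6.6 = 23.5 N/mm


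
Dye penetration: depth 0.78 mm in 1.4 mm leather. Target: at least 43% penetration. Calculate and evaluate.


Penetration = 55.7%
Meets target: Yes

Penetration = 0.78 / 1.4 x 100 = 55.7%
Target: 43%
Meets target: Yes


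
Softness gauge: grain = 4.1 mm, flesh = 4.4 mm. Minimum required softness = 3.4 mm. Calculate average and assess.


Average softness = 4.25 mm
Meets requirement: Yes

Average = (4.1 + 4.4) / 2 = 4.25 mm
Minimum = 3.4 mm
Meets requirement: Yes


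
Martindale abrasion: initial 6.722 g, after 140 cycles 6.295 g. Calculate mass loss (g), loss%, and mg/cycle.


Loss = 6.722 - 6.295 = 0.427 g
Loss% = 0.427 / 6.722 x 100 = 6.35%
Rate = 0.427 / 140 x 1000 = 3.050 mg/cycle


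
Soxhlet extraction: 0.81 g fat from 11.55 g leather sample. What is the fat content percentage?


Fat content = 0.81 / 11.55 x 100
Fat = 7.0%


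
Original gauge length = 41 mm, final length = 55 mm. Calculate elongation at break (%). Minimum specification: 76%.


Extension = 55 - 41 = 14 mm
Elongation = 14 / 41 x 100 = 34.1%
Minimum required: 76%
Meets specification: No


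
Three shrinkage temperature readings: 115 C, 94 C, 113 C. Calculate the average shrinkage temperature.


107.3 C


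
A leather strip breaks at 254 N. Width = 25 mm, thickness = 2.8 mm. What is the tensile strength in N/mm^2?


3.63 N/mm^2

Cross-sectional area = 25 x 2.8 = 70.0 mm^2
Tensile strength = 254 / 70.0 = 3.63 N/mm^2


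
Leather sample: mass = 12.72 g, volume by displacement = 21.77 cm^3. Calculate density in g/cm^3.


0.584 g/cm^3

Density = mass / volume
Density = 12.72 / 21.77 = 0.584 g/cm^3


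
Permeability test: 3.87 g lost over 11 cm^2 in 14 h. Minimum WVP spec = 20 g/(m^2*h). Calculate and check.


WVP = 251.30 g/(m^2*h)
Meets specification: Yes

WVP = 3.87 / (11 x 14) x 10000 = 251.30 g/(m^2*h)
Minimum: 20 g/(m^2*h)
Meets spec: Yes


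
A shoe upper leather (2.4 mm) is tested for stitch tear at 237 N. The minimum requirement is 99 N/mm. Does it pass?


STS = 237 / 2.4 = 98.8 N/mm
Minimum required: 99 N/mm
Passes: No


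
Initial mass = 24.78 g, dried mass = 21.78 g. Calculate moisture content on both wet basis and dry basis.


Wet basis = 12.1%
Dry basis = 13.8%

Moisture lost = 24.78 - 21.78 = 3.00 g
Wet basis MC = 3.00 / 24.78 x 100 = 12.1%
Dry basis MC = 3.00 / 21.78 x 100 = 13.8%


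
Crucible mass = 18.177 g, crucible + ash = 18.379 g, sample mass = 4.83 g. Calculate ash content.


Ash mass = 18.379 - 18.177 = 0.202 g
Ash% = 0.202 / 4.83 x 100 = 4.18%


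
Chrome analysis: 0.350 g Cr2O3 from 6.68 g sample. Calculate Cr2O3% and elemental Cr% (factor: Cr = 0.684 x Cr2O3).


Cr2O3 = 5.24%
Cr = 3.58%


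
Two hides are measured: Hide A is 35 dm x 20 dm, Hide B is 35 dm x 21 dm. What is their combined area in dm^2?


1435 dm^2


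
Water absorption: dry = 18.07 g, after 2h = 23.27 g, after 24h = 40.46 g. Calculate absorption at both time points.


WA (2h) = (23.27 - 18.07) / 18.07 x 100 = 28.8%
WA (24h) = (40.46 - 18.07) / 18.07 x 100 = 123.9%


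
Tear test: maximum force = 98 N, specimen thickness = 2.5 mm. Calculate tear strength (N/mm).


Tear strength = force / thickness
Tear = 98 / 2.5 = 39.2 N/mm


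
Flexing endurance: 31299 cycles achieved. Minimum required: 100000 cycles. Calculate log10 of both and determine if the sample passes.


log10(31299) = 4.50
log10(100000) = 5.00
Passes: No


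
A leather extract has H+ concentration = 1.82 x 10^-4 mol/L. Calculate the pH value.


pH = 3.74


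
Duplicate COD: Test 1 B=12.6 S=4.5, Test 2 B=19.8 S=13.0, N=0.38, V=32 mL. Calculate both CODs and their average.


COD1 = (12.6 - 4.5) x 0.38 x 8000 / 32 = 769.5 mg/L
COD2 = (19.8 - 13.0) x 0.38 x 8000 / 32 = 646.0 mg/L
Average = (769.5 + 646.0) / 2 = 707.8 mg/L


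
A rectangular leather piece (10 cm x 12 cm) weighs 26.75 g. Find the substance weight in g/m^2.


Area = 10 x 12 = 120 cm^2
SW = 26.75 / 120 x 10000 = 2229.2 g/m^2


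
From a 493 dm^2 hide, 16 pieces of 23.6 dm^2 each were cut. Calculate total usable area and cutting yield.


Total usable = 16 x 23.6 = 377.6 dm^2
Yield = 377.6 / 493 x 100 = 76.6%


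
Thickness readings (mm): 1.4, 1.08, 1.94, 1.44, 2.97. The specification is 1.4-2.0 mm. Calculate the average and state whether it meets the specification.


Average = 1.77 mm
Within specification: Yes

Sum = 8.83
Average = 8.83 / 5 = 1.77 mm
Specification range: 1.4 to 2.0 mm
Within spec: Yes


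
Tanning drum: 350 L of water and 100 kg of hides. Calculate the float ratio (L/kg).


Float ratio = water / hide weight
Ratio = 350 / 100 = 3.5


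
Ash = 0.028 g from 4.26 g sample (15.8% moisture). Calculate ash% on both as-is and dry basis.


As-is ash% = 0.028 / 4.26 x 100 = 0.66%
Dry mass = 4.26 x (100 - 15.8) / 100 = 3.58692 g
Dry-basis ash% = 0.028 / 3.58692 x 100 = 0.78%


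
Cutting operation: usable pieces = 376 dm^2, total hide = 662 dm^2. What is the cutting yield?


Yield = usable / total x 100
Yield = 376 / 662 x 100 = 56.8%


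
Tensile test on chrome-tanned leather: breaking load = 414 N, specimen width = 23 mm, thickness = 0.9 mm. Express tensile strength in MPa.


20.00 MPa

Cross-section = 23 x 0.9 = 20.7 mm^2
TS = 414 / 20.7 = 20.00 MPa
(1 N/mm^2 = 1 MPa)


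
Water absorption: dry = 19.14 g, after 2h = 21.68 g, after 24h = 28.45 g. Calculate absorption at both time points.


2h absorption = 13.3%
24h absorption = 48.6%


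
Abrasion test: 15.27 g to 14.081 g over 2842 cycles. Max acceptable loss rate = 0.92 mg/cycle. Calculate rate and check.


Rate = 0.418 mg/cycle
Passes: Yes


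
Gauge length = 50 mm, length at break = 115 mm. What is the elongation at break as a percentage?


130.0%

Extension = 115 - 50 = 65 mm
Elongation = 65 / 50 x 100 = 130.0%


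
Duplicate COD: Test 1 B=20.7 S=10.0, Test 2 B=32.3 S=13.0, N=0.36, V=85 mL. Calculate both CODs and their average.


COD1 = (20.7 - 10.0) x 0.36 x 8000 / 85 = 362.5 mg/L
COD2 = (32.3 - 13.0) x 0.36 x 8000 / 85 = 653.9 mg/L
Average = (362.5 + 653.9) / 2 = 508.2 mg/L


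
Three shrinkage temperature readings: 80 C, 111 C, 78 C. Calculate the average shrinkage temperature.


Average = (80 + 111 + 78) / 3
Average = 269 / 3 = 89.7 C


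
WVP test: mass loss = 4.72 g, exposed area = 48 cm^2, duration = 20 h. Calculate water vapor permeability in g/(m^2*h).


49.17 g/(m^2*h)

WVP = mass_loss / (area x time) x 10000
WVP = 4.72 / (48 x 20) x 10000
WVP = 4.72 / 960 x 10000 = 49.17 g/(m^2*h)


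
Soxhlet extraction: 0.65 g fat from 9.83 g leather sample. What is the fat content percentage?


Fat content = 0.65 / 9.83 x 100
Fat = 6.6%


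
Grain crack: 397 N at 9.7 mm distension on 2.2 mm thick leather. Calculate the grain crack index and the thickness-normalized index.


Crack index = 40.9 N/mm
Normalized index = 18.6 N/mm per mm

Crack index = 397 / 9.7 = 40.9 N/mm
Normalized = 40.9 / 2.2 = 18.6 N/mm per mm


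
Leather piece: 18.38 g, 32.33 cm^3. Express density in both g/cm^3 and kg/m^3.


0.569 g/cm^3
569 kg/m^3

Density = 18.38 / 32.33 = 0.569 g/cm^3
Convert: 0.569 x 1000 = 569 kg/m^3


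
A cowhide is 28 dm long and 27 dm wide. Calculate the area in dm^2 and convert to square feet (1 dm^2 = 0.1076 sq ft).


756 dm^2
81.35 sq ft

Area = 28 x 27 = 756 dm^2
Conversion: 756 x 0.1076 = 81.35 sq ft


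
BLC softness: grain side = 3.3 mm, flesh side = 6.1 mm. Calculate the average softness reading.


4.70 mm

Average = (3.3 + 6.1) / 2
Average = 4.70 mm


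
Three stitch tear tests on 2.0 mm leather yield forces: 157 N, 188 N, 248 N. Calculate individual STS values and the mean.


STS1 = 157 / 2.0 = 78.5 N/mm
STS2 = 188 / 2.0 = 94.0 N/mm
STS3 = 248 / 2.0 = 124.0 N/mm
Mean = (78.5 + 94.0 + 124.0) / 3 = 98.8 N/mm


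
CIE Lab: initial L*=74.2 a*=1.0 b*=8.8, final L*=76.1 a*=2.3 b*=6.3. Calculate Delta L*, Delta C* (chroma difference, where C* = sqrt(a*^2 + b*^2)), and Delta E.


Delta L* = 76.1 - 74.2 = 1.9
C1* = sqrt((1.0)^2 + (8.8)^2) = 8.857
C2* = sqrt((2.3)^2 + (6.3)^2) = 6.707
Delta C* = 6.707 - 8.857 = -2.15
Delta E = sqrt((1.9)^2 + (1.3)^2 + (-2.5)^2) = 3.40


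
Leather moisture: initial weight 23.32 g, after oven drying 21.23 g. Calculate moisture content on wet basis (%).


Moisture = 23.32 - 21.23 = 2.09 g
MC = 2.09 / 23.32 x 100 = 9.0%


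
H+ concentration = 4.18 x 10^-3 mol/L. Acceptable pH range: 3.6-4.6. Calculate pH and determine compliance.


pH = -log10(4.18 x 10^-3) = 2.38
Range: 3.6 to 4.6
Compliant: No


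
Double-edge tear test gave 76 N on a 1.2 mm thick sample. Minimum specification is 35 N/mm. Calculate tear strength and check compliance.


Tear strength = 76 / 1.2 = 63.3 N/mm
Required minimum = 35 N/mm
Compliant: Yes


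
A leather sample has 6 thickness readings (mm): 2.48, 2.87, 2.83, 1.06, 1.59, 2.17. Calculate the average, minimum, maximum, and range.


Sum = 13.00
Average = 13.00 / 6 = 2.17 mm
Minimum = 1.06 mm
Maximum = 2.87 mm
Range = 2.87 - 1.06 = 1.81 mm


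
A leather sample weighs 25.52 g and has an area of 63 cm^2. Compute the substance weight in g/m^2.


Substance weight = mass / area x 10000
SW = 25.52 / 63 x 10000
SW = 4050.8 g/m^2


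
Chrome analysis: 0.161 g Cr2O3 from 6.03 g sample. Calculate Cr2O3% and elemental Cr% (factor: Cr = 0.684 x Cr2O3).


Cr2O3 = 2.67%
Cr = 1.83%

Cr2O3% = 0.161 / 6.03 x 100 = 2.67%
Cr% = 2.67 x 0.684 = 1.83%


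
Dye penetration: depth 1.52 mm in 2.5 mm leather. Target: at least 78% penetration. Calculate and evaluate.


Penetration = 60.8%
Meets target: No


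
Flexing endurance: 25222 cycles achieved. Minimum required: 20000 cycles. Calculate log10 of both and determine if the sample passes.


Achieved: log10 = 4.40
Required: log10 = 4.30
Passes: Yes


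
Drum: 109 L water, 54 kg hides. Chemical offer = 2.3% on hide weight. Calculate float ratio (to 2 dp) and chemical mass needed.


Float ratio = 2.02
Chemical needed = 1.242 kg


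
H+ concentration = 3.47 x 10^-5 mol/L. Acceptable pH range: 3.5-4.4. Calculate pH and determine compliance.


pH = 4.46
Compliant: No


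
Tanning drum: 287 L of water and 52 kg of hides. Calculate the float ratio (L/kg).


5.5

Float ratio = water / hide weight
Ratio = 287 / 52 = 5.5


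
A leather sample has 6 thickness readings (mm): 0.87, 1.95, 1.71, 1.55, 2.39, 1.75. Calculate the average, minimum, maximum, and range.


Sum = 10.22
Average = 10.22 / 6 = 1.70 mm
Minimum = 0.87 mm
Maximum = 2.39 mm
Range = 2.39 - 0.87 = 1.52 mm


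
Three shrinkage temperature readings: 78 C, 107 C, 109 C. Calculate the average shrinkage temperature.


Average = (78 + 107 + 109) / 3
Average = 294 / 3 = 98.0 C


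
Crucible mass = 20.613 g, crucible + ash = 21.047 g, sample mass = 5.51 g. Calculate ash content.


Ash mass = 21.047 - 20.613 = 0.434 g
Ash% = 0.434 / 5.51 x 100 = 7.88%


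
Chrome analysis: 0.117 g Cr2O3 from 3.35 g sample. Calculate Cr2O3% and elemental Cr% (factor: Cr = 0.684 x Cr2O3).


Cr2O3 = 3.49%
Cr = 2.39%

Cr2O3% = 0.117 / 3.35 x 100 = 3.49%
Cr% = 3.49 x 0.684 = 2.39%


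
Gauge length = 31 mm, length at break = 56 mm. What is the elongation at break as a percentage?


Extension = 56 - 31 = 25 mm
Elongation = 25 / 31 x 100 = 80.6%


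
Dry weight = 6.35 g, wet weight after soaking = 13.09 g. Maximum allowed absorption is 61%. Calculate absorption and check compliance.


Absorption = 106.1%
Compliant: No

WA = (13.09 - 6.35) / 6.35 x 100 = 106.1%
Maximum allowed: 61%
Compliant: No


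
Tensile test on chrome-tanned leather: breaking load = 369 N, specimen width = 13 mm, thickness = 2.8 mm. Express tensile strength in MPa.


Cross-section = 13 x 2.8 = 36.4 mm^2
TS = 369 / 36.4 = 10.14 MPa
(1 N/mm^2 = 1 MPa)


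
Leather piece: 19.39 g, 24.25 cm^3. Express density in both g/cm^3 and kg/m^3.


0.800 g/cm^3
800 kg/m^3

Density = 19.39 / 24.25 = 0.800 g/cm^3
Convert: 0.800 x 1000 = 800 kg/m^3


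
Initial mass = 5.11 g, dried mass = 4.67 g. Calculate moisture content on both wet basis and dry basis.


Moisture lost = 5.11 - 4.67 = 0.44 g
Wet basis MC = 0.44 / 5.11 x 100 = 8.6%
Dry basis MC = 0.44 / 4.67 x 100 = 9.4%


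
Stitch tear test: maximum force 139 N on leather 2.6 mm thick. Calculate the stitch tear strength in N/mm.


Stitch tear strength = force / thickness
STS = 139 / 2.6 = 53.5 N/mm


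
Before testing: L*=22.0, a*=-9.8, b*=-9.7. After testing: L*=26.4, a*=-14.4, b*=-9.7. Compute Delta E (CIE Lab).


Delta E = 6.37


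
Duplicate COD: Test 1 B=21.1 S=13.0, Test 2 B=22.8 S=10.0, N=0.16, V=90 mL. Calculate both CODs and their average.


COD1 = 115.2 mg/L
COD2 = 182.0 mg/L
Average = 148.6 mg/L

COD1 = (21.1 - 13.0) x 0.16 x 8000 / 90 = 115.2 mg/L
COD2 = (22.8 - 10.0) x 0.16 x 8000 / 90 = 182.0 mg/L
Average = (115.2 + 182.0) / 2 = 148.6 mg/L


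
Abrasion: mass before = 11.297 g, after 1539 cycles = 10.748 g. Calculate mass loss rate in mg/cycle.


Mass loss = 11.297 - 10.748 = 0.549 g
Rate = 0.549 / 1539 x 1000 = 0.357 mg/cycle


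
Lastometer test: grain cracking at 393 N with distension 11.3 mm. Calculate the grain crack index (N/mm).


Grain crack index = force / distension
Index = 393 / 11.3 = 34.8 N/mm


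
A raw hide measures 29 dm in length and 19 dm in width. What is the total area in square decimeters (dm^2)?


551 dm^2

Area = length x width
Area = 29 x 19 = 551 dm^2


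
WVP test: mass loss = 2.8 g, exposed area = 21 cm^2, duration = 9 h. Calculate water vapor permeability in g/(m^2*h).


148.15 g/(m^2*h)

WVP = mass_loss / (area x time) x 10000
WVP = 2.8 / (21 x 9) x 10000
WVP = 2.8 / 189 x 10000 = 148.15 g/(m^2*h)


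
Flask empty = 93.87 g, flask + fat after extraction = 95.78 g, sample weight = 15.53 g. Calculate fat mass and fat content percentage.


Fat mass = 95.78 - 93.87 = 1.91 g
Fat% = 1.91 / 15.53 x 100 = 12.3%


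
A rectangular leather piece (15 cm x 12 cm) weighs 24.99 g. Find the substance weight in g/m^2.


1388.3 g/m^2


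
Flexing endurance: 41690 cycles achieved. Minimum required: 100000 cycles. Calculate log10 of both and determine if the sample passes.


log10(41690) = 4.62
log10(100000) = 5.00
Passes: No


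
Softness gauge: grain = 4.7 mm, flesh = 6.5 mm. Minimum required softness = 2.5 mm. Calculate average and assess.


Average = (4.7 + 6.5) / 2 = 5.60 mm
Minimum = 2.5 mm
Meets requirement: Yes


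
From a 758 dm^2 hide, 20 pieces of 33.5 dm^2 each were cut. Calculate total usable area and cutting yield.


Usable area = 670.0 dm^2
Yield = 88.4%

Total usable = 20 x 33.5 = 670.0 dm^2
Yield = 670.0 / 758 x 100 = 88.4%


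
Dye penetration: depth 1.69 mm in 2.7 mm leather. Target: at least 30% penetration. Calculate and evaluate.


Penetration = 1.69 / 2.7 x 100 = 62.6%
Target: 30%
Meets target: Yes


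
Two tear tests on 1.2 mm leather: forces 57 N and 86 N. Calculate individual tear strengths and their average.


Tear 1 = 47.5 N/mm
Tear 2 = 71.7 N/mm
Average = 59.6 N/mm

Tear 1 = 57 / 1.2 = 47.5 N/mm
Tear 2 = 86 / 1.2 = 71.7 N/mm
Average = (47.5 + 71.7) / 2 = 59.6 N/mm


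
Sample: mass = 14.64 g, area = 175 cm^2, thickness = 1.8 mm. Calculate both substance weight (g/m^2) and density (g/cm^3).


SW = 14.64 / 175 x 10000 = 836.6 g/m^2
Volume = 175 x 1.8 / 10 = 31.50 cm^3
Density = 14.64 / 31.50 = 0.465 g/cm^3


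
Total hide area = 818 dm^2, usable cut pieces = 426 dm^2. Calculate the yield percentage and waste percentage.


Yield = 52.1%
Waste = 47.9%


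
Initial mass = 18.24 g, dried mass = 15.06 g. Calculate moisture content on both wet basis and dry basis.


Moisture lost = 18.24 - 15.06 = 3.18 g
Wet basis MC = 3.18 / 18.24 x 100 = 17.4%
Dry basis MC = 3.18 / 15.06 x 100 = 21.1%


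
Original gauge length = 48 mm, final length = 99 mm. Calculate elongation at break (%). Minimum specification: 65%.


Extension = 99 - 48 = 51 mm
Elongation = 51 / 48 x 100 = 106.3%
Minimum required: 65%
Meets specification: Yes


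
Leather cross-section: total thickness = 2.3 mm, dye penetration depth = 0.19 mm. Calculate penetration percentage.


8.3%


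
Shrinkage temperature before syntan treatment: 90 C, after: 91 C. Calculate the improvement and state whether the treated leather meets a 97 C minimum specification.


Improvement = 91 - 90 = 1 C
Spec check: 91 C >= 97 C? No


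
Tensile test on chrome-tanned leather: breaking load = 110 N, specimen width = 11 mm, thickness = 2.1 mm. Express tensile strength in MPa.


Cross-section = 11 x 2.1 = 23.1 mm^2
TS = 110 / 23.1 = 4.76 MPa
(1 N/mm^2 = 1 MPa)


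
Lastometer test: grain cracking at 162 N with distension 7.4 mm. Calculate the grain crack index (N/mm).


Grain crack index = force / distension
Index = 162 / 7.4 = 21.9 N/mm


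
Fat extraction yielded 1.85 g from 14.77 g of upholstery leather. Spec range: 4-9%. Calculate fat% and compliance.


Fat% = 1.85 / 14.77 x 100 = 12.5%
Spec range: 4-9%
Compliant: No


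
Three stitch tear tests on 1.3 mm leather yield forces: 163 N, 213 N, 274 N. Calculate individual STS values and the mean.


STS1 = 163 / 1.3 = 125.4 N/mm
STS2 = 213 / 1.3 = 163.8 N/mm
STS3 = 274 / 1.3 = 210.8 N/mm
Mean = (125.4 + 163.8 + 210.8) / 3 = 166.7 N/mm


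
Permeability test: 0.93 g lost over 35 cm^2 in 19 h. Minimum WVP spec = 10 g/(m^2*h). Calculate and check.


WVP = 13.98 g/(m^2*h)
Meets specification: Yes


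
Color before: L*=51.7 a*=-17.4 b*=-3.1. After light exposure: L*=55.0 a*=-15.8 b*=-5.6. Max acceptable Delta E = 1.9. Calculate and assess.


Delta E = 4.44
Passes: No

dL = 3.3, da = 1.6, db = -2.5
dE = sqrt((3.3)^2 + (1.6)^2 + (-2.5)^2) = 4.44
Max = 1.9
Passes: No


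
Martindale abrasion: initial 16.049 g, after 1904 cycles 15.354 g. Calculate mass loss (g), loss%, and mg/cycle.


Mass loss = 0.695 g
Loss = 4.33%
Rate = 0.365 mg/cycle


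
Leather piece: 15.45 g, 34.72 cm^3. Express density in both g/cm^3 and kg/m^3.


0.445 g/cm^3
445 kg/m^3

Density = 15.45 / 34.72 = 0.445 g/cm^3
Convert: 0.445 x 1000 = 445 kg/m^3


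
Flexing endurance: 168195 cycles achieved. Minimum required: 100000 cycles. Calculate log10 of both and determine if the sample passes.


log10(168195) = 5.23
log10(100000) = 5.00
Passes: Yes


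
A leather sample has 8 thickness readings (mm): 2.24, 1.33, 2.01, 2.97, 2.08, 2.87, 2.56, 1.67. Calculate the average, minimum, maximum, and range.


Average = 2.22 mm
Min = 1.33 mm
Max = 2.97 mm
Range = 1.64 mm

Sum = 17.73
Average = 17.73 / 8 = 2.22 mm
Minimum = 1.33 mm
Maximum = 2.97 mm
Range = 2.97 - 1.33 = 1.64 mm


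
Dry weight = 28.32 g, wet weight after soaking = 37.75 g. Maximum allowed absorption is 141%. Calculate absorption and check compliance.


WA = (37.75 - 28.32) / 28.32 x 100 = 33.3%
Maximum allowed: 141%
Compliant: Yes


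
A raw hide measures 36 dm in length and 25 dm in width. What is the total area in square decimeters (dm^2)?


900 dm^2

Area = length x width
Area = 36 x 25 = 900 dm^2


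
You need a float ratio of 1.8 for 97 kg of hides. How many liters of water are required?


Water = hide weight x target ratio
Water = 97 x 1.8 = 174.6 L


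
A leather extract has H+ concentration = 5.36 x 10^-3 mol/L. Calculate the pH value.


pH = -log10[H+]
pH = -log10(5.36 x 10^-3) = 2.27


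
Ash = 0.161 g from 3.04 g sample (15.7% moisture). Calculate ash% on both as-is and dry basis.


As-is ash% = 0.161 / 3.04 x 100 = 5.30%
Dry mass = 3.04 x (100 - 15.7) / 100 = 2.56272 g
Dry-basis ash% = 0.161 / 2.56272 x 100 = 6.28%


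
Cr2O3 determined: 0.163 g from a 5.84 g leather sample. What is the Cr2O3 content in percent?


2.79%

Cr2O3% = 0.163 / 5.84 x 100
Cr2O3% = 2.79%


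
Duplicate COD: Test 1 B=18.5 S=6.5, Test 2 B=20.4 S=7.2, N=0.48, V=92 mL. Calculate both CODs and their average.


COD1 = 500.9 mg/L
COD2 = 551.0 mg/L
Average = 526.0 mg/L

COD1 = (18.5 - 6.5) x 0.48 x 8000 / 92 = 500.9 mg/L
COD2 = (20.4 - 7.2) x 0.48 x 8000 / 92 = 551.0 mg/L
Average = (500.9 + 551.0) / 2 = 526.0 mg/L


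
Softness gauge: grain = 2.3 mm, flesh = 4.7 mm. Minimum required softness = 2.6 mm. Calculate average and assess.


Average = (2.3 + 4.7) / 2 = 3.50 mm
Minimum = 2.6 mm
Meets requirement: Yes


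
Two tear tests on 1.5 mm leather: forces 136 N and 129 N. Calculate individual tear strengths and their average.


Tear 1 = 90.7 N/mm
Tear 2 = 86.0 N/mm
Average = 88.4 N/mm

Tear 1 = 136 / 1.5 = 90.7 N/mm
Tear 2 = 129 / 1.5 = 86.0 N/mm
Average = (90.7 + 86.0) / 2 = 88.4 N/mm


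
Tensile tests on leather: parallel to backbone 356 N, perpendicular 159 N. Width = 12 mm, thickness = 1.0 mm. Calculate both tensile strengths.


Parallel = 29.67 N/mm^2
Perpendicular = 13.25 N/mm^2

Area = 12 x 1.0 = 12.0 mm^2
TS (parallel) = 356 / 12.0 = 29.67 N/mm^2
TS (perpendicular) = 159 / 12.0 = 13.25 N/mm^2


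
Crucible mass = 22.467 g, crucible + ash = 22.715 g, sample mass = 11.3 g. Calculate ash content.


Ash mass = 0.248 g
Ash content = 2.19%


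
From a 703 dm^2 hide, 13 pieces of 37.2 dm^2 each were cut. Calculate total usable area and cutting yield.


Usable area = 483.6 dm^2
Yield = 68.8%

Total usable = 13 x 37.2 = 483.6 dm^2
Yield = 483.6 / 703 x 100 = 68.8%


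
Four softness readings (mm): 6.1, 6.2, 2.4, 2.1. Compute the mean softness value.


4.20 mm

Sum = 6.1 + 6.2 + 2.4 + 2.1
Mean = 16.8 / 4 = 4.20 mm


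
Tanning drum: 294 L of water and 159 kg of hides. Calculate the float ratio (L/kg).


1.8


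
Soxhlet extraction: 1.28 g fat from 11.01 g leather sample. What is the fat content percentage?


Fat content = 1.28 / 11.01 x 100
Fat = 11.6%


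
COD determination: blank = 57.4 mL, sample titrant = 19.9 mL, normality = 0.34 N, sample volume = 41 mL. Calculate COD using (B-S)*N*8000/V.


COD = (57.4 - 19.9) x 0.34 x 8000 / 41
COD = 37.5 x 0.34 x 8000 / 41
COD = 2487.8 mg/L


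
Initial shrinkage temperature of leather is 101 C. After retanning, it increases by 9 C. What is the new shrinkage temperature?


110 C


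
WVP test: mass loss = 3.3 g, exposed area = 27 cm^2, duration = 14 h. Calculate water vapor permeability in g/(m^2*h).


87.30 g/(m^2*h)

WVP = mass_loss / (area x time) x 10000
WVP = 3.3 / (27 x 14) x 10000
WVP = 3.3 / 378 x 10000 = 87.30 g/(m^2*h)


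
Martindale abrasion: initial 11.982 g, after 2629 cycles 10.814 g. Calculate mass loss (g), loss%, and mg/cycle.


Mass loss = 1.168 g
Loss = 9.75%
Rate = 0.444 mg/cycle


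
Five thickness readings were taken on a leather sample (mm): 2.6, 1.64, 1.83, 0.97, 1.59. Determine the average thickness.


1.73 mm


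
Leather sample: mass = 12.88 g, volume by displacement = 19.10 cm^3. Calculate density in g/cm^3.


0.674 g/cm^3

Density = mass / volume
Density = 12.88 / 19.10 = 0.674 g/cm^3


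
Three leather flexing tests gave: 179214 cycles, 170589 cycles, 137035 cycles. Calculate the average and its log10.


Average = 162279 cycles
log10 = 5.21

Average = (179214 + 170589 + 137035) / 3 = 162279 cycles
log10(162279) = 5.21


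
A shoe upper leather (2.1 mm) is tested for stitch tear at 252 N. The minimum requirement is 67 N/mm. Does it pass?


STS = 120.0 N/mm
Passes: Yes

STS = 252 / 2.1 = 120.0 N/mm
Minimum required: 67 N/mm
Passes: Yes


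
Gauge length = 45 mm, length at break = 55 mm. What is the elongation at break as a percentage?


22.2%


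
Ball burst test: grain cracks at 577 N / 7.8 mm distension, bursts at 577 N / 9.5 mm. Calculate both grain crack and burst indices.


Crack index = 577 / 7.8 = 74.0 N/mm
Burst index = 577 / 9.5 = 60.7 N/mm


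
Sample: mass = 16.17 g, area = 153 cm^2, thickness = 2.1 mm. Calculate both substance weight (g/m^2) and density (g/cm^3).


Substance weight = 1056.9 g/m^2
Density = 0.503 g/cm^3

SW = 16.17 / 153 x 10000 = 1056.9 g/m^2
Volume = 153 x 2.1 / 10 = 32.13 cm^3
Density = 16.17 / 32.13 = 0.503 g/cm^3


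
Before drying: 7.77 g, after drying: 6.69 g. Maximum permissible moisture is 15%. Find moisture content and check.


MC = (7.77 - 6.69) / 7.77 x 100 = 13.9%
Maximum: 15%
Acceptable: Yes


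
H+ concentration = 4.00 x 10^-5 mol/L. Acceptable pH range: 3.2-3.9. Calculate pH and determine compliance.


pH = 4.40
Compliant: No


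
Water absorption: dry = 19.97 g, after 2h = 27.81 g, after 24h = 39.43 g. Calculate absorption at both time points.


2h absorption = 39.3%
24h absorption = 97.4%


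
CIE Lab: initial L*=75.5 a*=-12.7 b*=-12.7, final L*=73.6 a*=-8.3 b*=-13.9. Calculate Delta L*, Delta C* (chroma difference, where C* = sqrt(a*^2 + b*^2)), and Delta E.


Delta L* = 73.6 - 75.5 = -1.9
C1* = sqrt((-12.7)^2 + (-12.7)^2) = 17.961
C2* = sqrt((-8.3)^2 + (-13.9)^2) = 16.190
Delta C* = 16.190 - 17.961 = -1.77
Delta E = sqrt((-1.9)^2 + (4.4)^2 + (-1.2)^2) = 4.94


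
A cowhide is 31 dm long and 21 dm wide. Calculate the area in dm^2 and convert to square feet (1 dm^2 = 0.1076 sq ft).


Area = 31 x 21 = 651 dm^2
Conversion: 651 x 0.1076 = 70.05 sq ft
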